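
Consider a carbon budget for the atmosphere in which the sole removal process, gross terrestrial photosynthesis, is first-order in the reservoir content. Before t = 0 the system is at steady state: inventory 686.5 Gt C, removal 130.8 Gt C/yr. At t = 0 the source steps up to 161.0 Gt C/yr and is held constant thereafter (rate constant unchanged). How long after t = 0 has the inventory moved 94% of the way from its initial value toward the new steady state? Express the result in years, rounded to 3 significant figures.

14.8 yr

τ = M₀/F₀ = 686.5/130.8 = 5.248 yr.
The remaining gap fraction is e^(−t/τ); 94% covered ⇒ e^(−t/τ) = 0.0600.
t = −τ ln(0.0600) = 5.248 × 2.813 = 14.77 yr.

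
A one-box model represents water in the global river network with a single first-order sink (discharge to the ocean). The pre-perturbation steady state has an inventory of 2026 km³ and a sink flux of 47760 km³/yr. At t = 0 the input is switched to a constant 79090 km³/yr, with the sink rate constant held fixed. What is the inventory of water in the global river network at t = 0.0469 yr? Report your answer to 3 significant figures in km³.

Residence time τ = M₀/F₀ = 0.04242 yr. The eventual steady state is M_∞ = M₀·(F₁/F₀) = 2026 × 79090/47760 = 3355.0 km³.
The anomaly ΔM(t) = M(t) − M_∞ decays as ΔM₀·e^(−t/τ) with ΔM₀ = 2026 − 3355.0 = −1329 km³.
At t = 0.0469 yr, e^(−t/τ) = e^(−1.106) = 0.3310, so ΔM = −439.9 km³ and M = 3355.0 − 439.9 = 2915.1 km³.

2920 km³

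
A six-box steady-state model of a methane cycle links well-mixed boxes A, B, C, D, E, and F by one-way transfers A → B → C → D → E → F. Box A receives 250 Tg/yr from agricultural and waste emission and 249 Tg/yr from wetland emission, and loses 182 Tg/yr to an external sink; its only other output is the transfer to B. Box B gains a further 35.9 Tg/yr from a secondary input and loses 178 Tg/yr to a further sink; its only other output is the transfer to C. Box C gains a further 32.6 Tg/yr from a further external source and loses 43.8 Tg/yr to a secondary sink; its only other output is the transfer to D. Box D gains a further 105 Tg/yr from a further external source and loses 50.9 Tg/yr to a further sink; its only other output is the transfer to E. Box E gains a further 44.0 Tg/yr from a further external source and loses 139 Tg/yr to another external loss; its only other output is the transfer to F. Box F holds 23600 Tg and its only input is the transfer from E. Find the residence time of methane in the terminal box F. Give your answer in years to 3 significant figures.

192 yr

Box A: F(A→B) = (250 + 249) − 182 = 317.00 Tg/yr.
Box B: F(B→C) = (317.00 + 35.9) − 178 = 174.90 Tg/yr.
Box C: F(C→D) = (174.90 + 32.6) − 43.8 = 163.70 Tg/yr.
Box D: F(D→E) = (163.70 + 105) − 50.9 = 217.80 Tg/yr.
Box E: F(E→F) = (217.80 + 44.0) − 139 = 122.80 Tg/yr.
Box F throughput = its input = 122.80 Tg/yr; τ = 23600 / 122.80 = 192.2 yr.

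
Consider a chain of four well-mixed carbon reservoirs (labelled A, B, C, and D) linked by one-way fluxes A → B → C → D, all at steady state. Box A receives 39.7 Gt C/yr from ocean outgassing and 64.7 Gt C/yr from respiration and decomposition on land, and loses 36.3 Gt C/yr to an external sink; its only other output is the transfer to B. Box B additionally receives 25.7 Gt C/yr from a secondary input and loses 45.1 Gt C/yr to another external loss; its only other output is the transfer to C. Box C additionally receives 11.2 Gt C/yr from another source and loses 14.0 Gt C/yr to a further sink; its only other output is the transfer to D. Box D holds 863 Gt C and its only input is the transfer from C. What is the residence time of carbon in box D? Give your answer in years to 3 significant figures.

18.8 yr

Box A: F(A→B) = (39.7 + 64.7) − 36.3 = 68.100 Gt C/yr.
Box B: F(B→C) = (68.100 + 25.7) − 45.1 = 48.700 Gt C/yr.
Box C: F(C→D) = (48.700 + 11.2) − 14.0 = 45.900 Gt C/yr.
Box D throughput = its input = 45.900 Gt C/yr; τ = 863 / 45.900 = 18.80 yr.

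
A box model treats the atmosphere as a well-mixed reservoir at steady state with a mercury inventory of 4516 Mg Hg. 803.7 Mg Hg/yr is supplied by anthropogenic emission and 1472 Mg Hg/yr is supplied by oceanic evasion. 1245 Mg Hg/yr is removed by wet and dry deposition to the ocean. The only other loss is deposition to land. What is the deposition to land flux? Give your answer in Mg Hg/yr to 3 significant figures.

At steady state ΣF_in = ΣF_out.
ΣF_in = 803.7 + 1472 = 2275.7 Mg Hg/yr.
Deposition to land flux = ΣF_in − (1245) = 2275.7 − 1245 = 1031 Mg Hg/yr.

1030 Mg Hg/yr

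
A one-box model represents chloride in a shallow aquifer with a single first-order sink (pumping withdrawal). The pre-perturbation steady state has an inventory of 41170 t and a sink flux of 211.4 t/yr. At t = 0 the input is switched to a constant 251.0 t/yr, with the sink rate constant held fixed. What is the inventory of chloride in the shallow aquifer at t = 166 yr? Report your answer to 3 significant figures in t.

45600 t

The sink rate constant is k = F₀/M₀ = 211.4/41170 = 0.005135 yr⁻¹.
Solving dM/dt = F₁ − kM with M(0) = M₀ gives M(t) = F₁/k + (M₀ − F₁/k)·e^(−kt).
F₁/k = 251.0/0.005135 = 48882 t; kt = 0.005135 × 166 = 0.8524, e^(−kt) = 0.4264.
M(166) = 48882 + (41170 − 48882) × 0.4264 = 48882 − 3288 = 45594 t.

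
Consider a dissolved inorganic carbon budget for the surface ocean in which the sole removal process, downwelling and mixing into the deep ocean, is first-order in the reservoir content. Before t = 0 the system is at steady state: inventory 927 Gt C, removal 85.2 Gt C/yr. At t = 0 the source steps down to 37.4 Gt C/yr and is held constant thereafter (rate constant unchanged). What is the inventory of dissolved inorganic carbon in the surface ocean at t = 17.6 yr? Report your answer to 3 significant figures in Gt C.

510 Gt C

τ = M₀/F₀ = 927/85.2 = 10.88 yr; rate constant k = 1/τ.
New steady state M_∞ = F₁/k = F₁·τ = 37.4 × 10.88 = 406.92 Gt C.
M(t) = M_∞ + (M₀ − M_∞)·e^(−t/τ); t/τ = 17.6/10.88 = 1.618, so e^(−t/τ) = 0.1984.
M(t) = 406.92 + 520.1 × 0.1984 = 510.09 Gt C.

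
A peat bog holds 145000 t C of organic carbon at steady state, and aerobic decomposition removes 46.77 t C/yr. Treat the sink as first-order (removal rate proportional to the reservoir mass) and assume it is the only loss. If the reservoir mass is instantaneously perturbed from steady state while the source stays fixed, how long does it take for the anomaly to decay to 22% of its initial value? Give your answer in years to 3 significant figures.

4690 yr

For a linear reservoir the anomaly decays as exp(−t/τ) with τ = M/F = 145000/46.77 = 3100 yr.
exp(−t/τ) = 0.22 ⇒ t = −τ ln(0.22) = 3100 × 1.514 = 4694 yr.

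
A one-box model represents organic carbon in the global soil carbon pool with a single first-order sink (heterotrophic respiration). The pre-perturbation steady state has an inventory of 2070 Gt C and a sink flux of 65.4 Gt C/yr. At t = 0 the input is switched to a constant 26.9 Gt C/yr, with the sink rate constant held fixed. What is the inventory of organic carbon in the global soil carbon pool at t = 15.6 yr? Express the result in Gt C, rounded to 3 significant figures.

Residence time τ = M₀/F₀ = 31.65 yr. The eventual steady state is M_∞ = M₀·(F₁/F₀) = 2070 × 26.9/65.4 = 851.42 Gt C.
The anomaly ΔM(t) = M(t) − M_∞ decays as ΔM₀·e^(−t/τ) with ΔM₀ = 2070 − 851.42 = 1219 Gt C.
At t = 15.6 yr, e^(−t/τ) = e^(−0.4929) = 0.6109, so ΔM = 744.4 Gt C and M = 851.42 + 744.4 = 1595.8 Gt C.

1600 Gt C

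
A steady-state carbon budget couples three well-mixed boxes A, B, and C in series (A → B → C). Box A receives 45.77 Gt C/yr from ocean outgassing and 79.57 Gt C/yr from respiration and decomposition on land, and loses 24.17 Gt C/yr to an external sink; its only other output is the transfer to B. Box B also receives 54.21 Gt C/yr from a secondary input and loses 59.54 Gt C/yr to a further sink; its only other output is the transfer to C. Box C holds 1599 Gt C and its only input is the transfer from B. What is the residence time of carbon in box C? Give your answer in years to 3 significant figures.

Box A: F(A→B) = (45.77 + 79.57) − 24.17 = 101.17 Gt C/yr.
Box B: F(B→C) = (101.17 + 54.21) − 59.54 = 95.840 Gt C/yr.
Box C throughput = its input = 95.840 Gt C/yr; τ = 1599 / 95.840 = 16.68 yr.

16.7 yr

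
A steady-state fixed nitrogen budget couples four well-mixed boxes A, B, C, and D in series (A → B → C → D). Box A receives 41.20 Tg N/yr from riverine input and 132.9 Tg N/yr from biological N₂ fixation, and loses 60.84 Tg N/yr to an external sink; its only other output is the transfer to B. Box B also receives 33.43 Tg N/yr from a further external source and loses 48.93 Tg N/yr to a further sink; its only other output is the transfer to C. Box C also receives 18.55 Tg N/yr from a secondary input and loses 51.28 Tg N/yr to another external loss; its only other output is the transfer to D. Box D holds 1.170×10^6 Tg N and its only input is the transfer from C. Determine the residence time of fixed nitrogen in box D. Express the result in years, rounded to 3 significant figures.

18000 yr

Box A: F(A→B) = (41.20 + 132.9) − 60.84 = 113.26 Tg N/yr.
Box B: F(B→C) = (113.26 + 33.43) − 48.93 = 97.760 Tg N/yr.
Box C: F(C→D) = (97.760 + 18.55) − 51.28 = 65.030 Tg N/yr.
Box D throughput = its input = 65.030 Tg N/yr; τ = 1.170×10^6 / 65.030 = 17990 yr.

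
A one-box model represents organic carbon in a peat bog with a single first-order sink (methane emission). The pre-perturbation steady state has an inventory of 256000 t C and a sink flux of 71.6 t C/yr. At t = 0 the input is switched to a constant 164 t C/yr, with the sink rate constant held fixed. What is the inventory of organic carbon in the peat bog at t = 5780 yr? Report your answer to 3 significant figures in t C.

The sink rate constant is k = F₀/M₀ = 71.6/256000 = 0.0002797 yr⁻¹.
Solving dM/dt = F₁ − kM with M(0) = M₀ gives M(t) = F₁/k + (M₀ − F₁/k)·e^(−kt).
F₁/k = 164/0.0002797 = 586370 t C; kt = 0.0002797 × 5780 = 1.617, e^(−kt) = 0.1986.
M(5780) = 586370 + (256000 − 586370) × 0.1986 = 586370 − 65600 = 520770 t C.

521000 t C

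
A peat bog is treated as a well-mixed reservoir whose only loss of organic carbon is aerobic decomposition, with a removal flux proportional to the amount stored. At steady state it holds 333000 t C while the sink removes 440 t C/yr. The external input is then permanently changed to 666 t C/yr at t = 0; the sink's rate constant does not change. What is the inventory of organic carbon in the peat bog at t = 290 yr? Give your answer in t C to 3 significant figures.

The sink rate constant is k = F₀/M₀ = 440/333000 = 0.001321 yr⁻¹.
Solving dM/dt = F₁ − kM with M(0) = M₀ gives M(t) = F₁/k + (M₀ − F₁/k)·e^(−kt).
F₁/k = 666/0.001321 = 504040 t C; kt = 0.001321 × 290 = 0.3832, e^(−kt) = 0.6817.
M(290) = 504040 + (333000 − 504040) × 0.6817 = 504040 − 116600 = 387440 t C.

387000 t C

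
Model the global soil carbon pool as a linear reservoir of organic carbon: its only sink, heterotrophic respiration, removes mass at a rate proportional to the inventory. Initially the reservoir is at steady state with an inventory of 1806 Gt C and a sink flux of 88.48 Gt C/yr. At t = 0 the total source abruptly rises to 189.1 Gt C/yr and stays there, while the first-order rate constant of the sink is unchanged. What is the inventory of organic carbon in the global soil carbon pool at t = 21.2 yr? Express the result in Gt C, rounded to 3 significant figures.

3130 Gt C

The sink rate constant is k = F₀/M₀ = 88.48/1806 = 0.04899 yr⁻¹.
Solving dM/dt = F₁ − kM with M(0) = M₀ gives M(t) = F₁/k + (M₀ − F₁/k)·e^(−kt).
F₁/k = 189.1/0.04899 = 3859.8 Gt C; kt = 0.04899 × 21.2 = 1.039, e^(−kt) = 0.3539.
M(21.2) = 3859.8 + (1806 − 3859.8) × 0.3539 = 3859.8 − 726.9 = 3132.9 Gt C.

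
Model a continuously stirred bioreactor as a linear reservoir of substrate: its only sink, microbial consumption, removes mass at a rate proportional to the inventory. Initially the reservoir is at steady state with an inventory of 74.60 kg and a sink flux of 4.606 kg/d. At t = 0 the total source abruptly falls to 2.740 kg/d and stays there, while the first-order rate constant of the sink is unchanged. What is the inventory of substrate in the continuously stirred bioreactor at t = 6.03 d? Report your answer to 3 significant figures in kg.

65.2 kg

Residence time τ = M₀/F₀ = 16.20 d. The eventual steady state is M_∞ = M₀·(F₁/F₀) = 74.60 × 2.740/4.606 = 44.378 kg.
The anomaly ΔM(t) = M(t) − M_∞ decays as ΔM₀·e^(−t/τ) with ΔM₀ = 74.60 − 44.378 = 30.22 kg.
At t = 6.03 d, e^(−t/τ) = e^(−0.3723) = 0.6891, so ΔM = 20.83 kg and M = 44.378 + 20.83 = 65.205 kg.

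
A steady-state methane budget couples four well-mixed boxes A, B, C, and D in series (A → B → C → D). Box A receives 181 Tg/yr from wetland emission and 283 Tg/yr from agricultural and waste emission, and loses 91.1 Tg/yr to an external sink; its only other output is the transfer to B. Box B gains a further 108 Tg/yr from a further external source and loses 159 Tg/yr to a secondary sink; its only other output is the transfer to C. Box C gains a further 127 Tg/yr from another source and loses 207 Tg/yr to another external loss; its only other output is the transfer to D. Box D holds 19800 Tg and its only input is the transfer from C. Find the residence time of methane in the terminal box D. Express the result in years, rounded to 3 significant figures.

Box A: F(A→B) = (181 + 283) − 91.1 = 372.90 Tg/yr.
Box B: F(B→C) = (372.90 + 108) − 159 = 321.90 Tg/yr.
Box C: F(C→D) = (321.90 + 127) − 207 = 241.90 Tg/yr.
Box D throughput = its input = 241.90 Tg/yr; τ = 19800 / 241.90 = 81.85 yr.

81.9 yr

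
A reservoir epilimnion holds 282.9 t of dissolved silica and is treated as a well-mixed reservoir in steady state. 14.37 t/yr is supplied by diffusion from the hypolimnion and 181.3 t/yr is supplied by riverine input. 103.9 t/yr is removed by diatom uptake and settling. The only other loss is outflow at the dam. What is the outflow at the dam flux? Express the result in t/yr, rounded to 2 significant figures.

At steady state ΣF_in = ΣF_out.
ΣF_in = 14.37 + 181.3 = 195.67 t/yr.
Outflow at the dam flux = ΣF_in − (103.9) = 195.67 − 103.9 = 91.77 t/yr.

92 t/yr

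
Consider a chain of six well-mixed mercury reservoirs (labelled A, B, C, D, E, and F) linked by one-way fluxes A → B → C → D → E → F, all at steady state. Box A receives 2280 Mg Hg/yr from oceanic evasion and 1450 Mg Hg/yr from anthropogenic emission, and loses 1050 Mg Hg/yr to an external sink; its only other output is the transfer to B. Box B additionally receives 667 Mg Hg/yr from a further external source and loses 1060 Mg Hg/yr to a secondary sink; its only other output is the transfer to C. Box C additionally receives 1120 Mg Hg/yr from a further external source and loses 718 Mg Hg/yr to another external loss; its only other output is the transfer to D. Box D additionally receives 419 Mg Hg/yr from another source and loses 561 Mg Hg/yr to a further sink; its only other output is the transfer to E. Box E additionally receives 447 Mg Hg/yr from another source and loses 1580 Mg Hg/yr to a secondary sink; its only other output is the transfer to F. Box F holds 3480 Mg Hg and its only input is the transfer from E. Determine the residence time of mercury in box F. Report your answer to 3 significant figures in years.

2.46 yr

Box A: F(A→B) = (2280 + 1450) − 1050 = 2680.0 Mg Hg/yr.
Box B: F(B→C) = (2680.0 + 667) − 1060 = 2287.0 Mg Hg/yr.
Box C: F(C→D) = (2287.0 + 1120) − 718 = 2689.0 Mg Hg/yr.
Box D: F(D→E) = (2689.0 + 419) − 561 = 2547.0 Mg Hg/yr.
Box E: F(E→F) = (2547.0 + 447) − 1580 = 1414.0 Mg Hg/yr.
Box F throughput = its input = 1414.0 Mg Hg/yr; τ = 3480 / 1414.0 = 2.461 yr.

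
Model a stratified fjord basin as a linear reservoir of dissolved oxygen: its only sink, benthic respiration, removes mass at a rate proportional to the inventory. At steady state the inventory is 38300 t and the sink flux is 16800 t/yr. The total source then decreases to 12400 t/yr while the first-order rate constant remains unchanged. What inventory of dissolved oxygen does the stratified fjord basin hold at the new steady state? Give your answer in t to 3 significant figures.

Rate constant k = F/M = 16800 / 38300 = 0.4386 yr⁻¹.
At the new steady state, source = k·M_new ⇒ M_new = 12400 / 0.4386 = 28270 t.
(Equivalently M_new = M × F_new/F_old = 38300 × 12400/16800.)

28300 t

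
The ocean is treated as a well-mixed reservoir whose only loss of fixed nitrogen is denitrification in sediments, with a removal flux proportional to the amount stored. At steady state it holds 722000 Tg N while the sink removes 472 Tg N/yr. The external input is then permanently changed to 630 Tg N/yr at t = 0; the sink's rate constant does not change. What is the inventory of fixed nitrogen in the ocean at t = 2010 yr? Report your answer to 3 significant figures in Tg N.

899000 Tg N

The sink rate constant is k = F₀/M₀ = 472/722000 = 0.0006537 yr⁻¹.
Solving dM/dt = F₁ − kM with M(0) = M₀ gives M(t) = F₁/k + (M₀ − F₁/k)·e^(−kt).
F₁/k = 630/0.0006537 = 963690 Tg N; kt = 0.0006537 × 2010 = 1.314, e^(−kt) = 0.2687.
M(2010) = 963690 + (722000 − 963690) × 0.2687 = 963690 − 64950 = 898740 Tg N.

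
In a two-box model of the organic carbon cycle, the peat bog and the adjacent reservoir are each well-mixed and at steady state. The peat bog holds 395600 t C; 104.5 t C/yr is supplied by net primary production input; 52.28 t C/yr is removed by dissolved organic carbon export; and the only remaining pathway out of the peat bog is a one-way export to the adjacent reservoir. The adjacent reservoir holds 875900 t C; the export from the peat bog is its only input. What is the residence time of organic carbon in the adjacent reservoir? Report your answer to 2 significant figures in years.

Balance the peat bog: ΣF_in = 104.50 t C/yr.
Export to the adjacent reservoir = ΣF_in − (52.28) = 52.220 t C/yr.
At steady state the output of the adjacent reservoir equals its input, 52.220 t C/yr.
τ = M / F = 875900 / 52.220 = 16770 yr.

17000 yr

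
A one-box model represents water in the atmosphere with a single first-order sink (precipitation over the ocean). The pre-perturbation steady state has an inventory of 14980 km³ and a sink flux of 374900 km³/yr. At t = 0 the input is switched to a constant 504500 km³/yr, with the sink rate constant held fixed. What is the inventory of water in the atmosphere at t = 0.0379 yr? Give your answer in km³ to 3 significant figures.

18200 km³

τ = M₀/F₀ = 14980/374900 = 0.03996 yr; rate constant k = 1/τ.
New steady state M_∞ = F₁/k = F₁·τ = 504500 × 0.03996 = 20158 km³.
M(t) = M_∞ + (M₀ − M_∞)·e^(−t/τ); t/τ = 0.0379/0.03996 = 0.9485, so e^(−t/τ) = 0.3873.
M(t) = 20158 − 5178 × 0.3873 = 18153 km³.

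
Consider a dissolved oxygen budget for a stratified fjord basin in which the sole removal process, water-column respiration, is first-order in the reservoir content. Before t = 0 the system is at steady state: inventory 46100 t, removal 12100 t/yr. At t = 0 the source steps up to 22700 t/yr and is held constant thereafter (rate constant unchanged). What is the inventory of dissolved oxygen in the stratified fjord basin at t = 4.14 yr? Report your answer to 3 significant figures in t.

τ = M₀/F₀ = 46100/12100 = 3.810 yr; rate constant k = 1/τ.
New steady state M_∞ = F₁/k = F₁·τ = 22700 × 3.810 = 86485 t.
M(t) = M_∞ + (M₀ − M_∞)·e^(−t/τ); t/τ = 4.14/3.810 = 1.087, so e^(−t/τ) = 0.3373.
M(t) = 86485 − 40390 × 0.3373 = 72861 t.

72900 t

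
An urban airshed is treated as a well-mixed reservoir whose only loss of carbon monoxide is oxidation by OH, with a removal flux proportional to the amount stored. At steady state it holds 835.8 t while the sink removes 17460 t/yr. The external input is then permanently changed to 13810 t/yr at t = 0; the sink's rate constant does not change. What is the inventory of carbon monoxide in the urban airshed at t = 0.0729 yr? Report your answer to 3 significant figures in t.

699 t

τ = M₀/F₀ = 835.8/17460 = 0.04787 yr; rate constant k = 1/τ.
New steady state M_∞ = F₁/k = F₁·τ = 13810 × 0.04787 = 661.08 t.
M(t) = M_∞ + (M₀ − M_∞)·e^(−t/τ); t/τ = 0.0729/0.04787 = 1.523, so e^(−t/τ) = 0.2181.
M(t) = 661.08 + 174.7 × 0.2181 = 699.18 t.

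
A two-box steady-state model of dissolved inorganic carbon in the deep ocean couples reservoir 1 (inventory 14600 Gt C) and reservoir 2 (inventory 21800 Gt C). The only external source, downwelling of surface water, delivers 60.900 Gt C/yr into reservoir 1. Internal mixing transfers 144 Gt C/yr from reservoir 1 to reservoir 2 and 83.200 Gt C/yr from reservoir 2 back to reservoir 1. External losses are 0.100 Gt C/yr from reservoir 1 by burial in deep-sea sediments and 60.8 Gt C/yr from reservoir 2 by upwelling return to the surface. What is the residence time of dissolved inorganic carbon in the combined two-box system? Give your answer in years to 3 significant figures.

For the system as a whole, the A↔B exchange is internal and contributes nothing to the throughput; only the external sinks remove mass.
M_total = 14600 + 21800 = 36400 Gt C.
ΣF_external_out = 0.100 + 60.8 = 60.900 Gt C/yr.
τ = M_total / ΣF_ext = 36400 / 60.900 = 597.7 yr.

598 yr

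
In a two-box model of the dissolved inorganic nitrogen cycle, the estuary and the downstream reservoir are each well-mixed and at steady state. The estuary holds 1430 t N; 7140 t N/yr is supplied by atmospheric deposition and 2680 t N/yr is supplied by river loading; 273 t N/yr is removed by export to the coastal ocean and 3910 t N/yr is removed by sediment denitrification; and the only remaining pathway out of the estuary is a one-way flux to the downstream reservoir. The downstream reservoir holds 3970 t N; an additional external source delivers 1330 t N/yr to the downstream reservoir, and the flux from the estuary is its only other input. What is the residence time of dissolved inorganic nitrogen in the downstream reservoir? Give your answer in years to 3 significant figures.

Balance the estuary: ΣF_in = 7140 + 2680 = 9820.0 t N/yr.
Flux to the downstream reservoir = ΣF_in − (273 + 3910) = 5637.0 t N/yr.
Total input to the downstream reservoir = 5637.0 + 1330 = 6967.0 t N/yr; at steady state this equals its total output.
τ = M / F = 3970 / 6967.0 = 0.5698 yr.

0.570 yr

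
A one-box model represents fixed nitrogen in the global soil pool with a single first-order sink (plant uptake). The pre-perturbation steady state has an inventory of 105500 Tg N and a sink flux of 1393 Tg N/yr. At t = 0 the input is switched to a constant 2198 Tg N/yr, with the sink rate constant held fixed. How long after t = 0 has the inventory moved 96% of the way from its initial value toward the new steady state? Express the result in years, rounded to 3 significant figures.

τ = M₀/F₀ = 105500/1393 = 75.74 yr.
The remaining gap fraction is e^(−t/τ); 96% covered ⇒ e^(−t/τ) = 0.0400.
t = −τ ln(0.0400) = 75.74 × 3.219 = 243.8 yr.

244 yr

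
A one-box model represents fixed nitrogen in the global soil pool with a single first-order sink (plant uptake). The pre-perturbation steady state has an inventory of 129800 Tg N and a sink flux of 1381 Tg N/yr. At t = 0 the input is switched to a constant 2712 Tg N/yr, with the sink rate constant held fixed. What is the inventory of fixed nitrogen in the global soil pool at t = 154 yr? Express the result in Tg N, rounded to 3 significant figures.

231000 Tg N

The sink rate constant is k = F₀/M₀ = 1381/129800 = 0.01064 yr⁻¹.
Solving dM/dt = F₁ − kM with M(0) = M₀ gives M(t) = F₁/k + (M₀ − F₁/k)·e^(−kt).
F₁/k = 2712/0.01064 = 254900 Tg N; kt = 0.01064 × 154 = 1.638, e^(−kt) = 0.1943.
M(154) = 254900 + (129800 − 254900) × 0.1943 = 254900 − 24300 = 230600 Tg N.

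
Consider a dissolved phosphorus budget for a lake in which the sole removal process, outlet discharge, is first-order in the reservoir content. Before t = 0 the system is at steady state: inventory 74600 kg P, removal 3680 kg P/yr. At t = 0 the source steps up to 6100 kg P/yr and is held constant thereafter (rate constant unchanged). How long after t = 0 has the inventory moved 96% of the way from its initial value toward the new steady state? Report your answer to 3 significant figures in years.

τ = M₀/F₀ = 74600/3680 = 20.27 yr.
The remaining gap fraction is e^(−t/τ); 96% covered ⇒ e^(−t/τ) = 0.0400.
t = −τ ln(0.0400) = 20.27 × 3.219 = 65.25 yr.

65.3 yr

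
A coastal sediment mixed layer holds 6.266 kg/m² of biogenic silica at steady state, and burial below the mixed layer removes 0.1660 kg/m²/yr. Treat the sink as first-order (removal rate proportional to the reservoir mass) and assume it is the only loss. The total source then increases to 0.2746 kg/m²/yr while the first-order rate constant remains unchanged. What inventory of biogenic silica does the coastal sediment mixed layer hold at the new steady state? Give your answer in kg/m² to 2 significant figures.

Rate constant k = F/M = 0.1660 / 6.266 = 0.02649 yr⁻¹.
At the new steady state, source = k·M_new ⇒ M_new = 0.2746 / 0.02649 = 10.37 kg/m².
(Equivalently M_new = M × F_new/F_old = 6.266 × 0.2746/0.1660.)

10 kg/m²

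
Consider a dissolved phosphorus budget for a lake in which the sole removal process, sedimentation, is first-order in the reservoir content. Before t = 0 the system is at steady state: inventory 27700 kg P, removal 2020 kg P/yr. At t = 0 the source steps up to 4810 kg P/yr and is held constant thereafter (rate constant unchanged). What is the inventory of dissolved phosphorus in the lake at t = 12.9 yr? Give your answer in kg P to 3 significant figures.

The sink rate constant is k = F₀/M₀ = 2020/27700 = 0.07292 yr⁻¹.
Solving dM/dt = F₁ − kM with M(0) = M₀ gives M(t) = F₁/k + (M₀ − F₁/k)·e^(−kt).
F₁/k = 4810/0.07292 = 65959 kg P; kt = 0.07292 × 12.9 = 0.9407, e^(−kt) = 0.3903.
M(12.9) = 65959 + (27700 − 65959) × 0.3903 = 65959 − 14930 = 51025 kg P.

51000 kg P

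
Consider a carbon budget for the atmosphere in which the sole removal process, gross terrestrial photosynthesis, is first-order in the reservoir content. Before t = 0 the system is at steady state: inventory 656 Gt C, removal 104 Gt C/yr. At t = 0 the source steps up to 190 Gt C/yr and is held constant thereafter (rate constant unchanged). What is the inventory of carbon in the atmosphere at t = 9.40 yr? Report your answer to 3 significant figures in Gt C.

1080 Gt C

Residence time τ = M₀/F₀ = 6.308 yr. The eventual steady state is M_∞ = M₀·(F₁/F₀) = 656 × 190/104 = 1198.5 Gt C.
The anomaly ΔM(t) = M(t) − M_∞ decays as ΔM₀·e^(−t/τ) with ΔM₀ = 656 − 1198.5 = −542.5 Gt C.
At t = 9.40 yr, e^(−t/τ) = e^(−1.490) = 0.2253, so ΔM = −122.2 Gt C and M = 1198.5 − 122.2 = 1076.2 Gt C.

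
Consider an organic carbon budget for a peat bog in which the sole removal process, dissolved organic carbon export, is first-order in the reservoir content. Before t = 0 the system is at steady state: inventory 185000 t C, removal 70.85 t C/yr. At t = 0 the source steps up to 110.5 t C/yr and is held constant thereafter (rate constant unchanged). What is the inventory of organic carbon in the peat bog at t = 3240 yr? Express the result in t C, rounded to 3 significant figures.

259000 t C

τ = M₀/F₀ = 185000/70.85 = 2611 yr; rate constant k = 1/τ.
New steady state M_∞ = F₁/k = F₁·τ = 110.5 × 2611 = 288530 t C.
M(t) = M_∞ + (M₀ − M_∞)·e^(−t/τ); t/τ = 3240/2611 = 1.241, so e^(−t/τ) = 0.2891.
M(t) = 288530 − 103500 × 0.2891 = 258600 t C.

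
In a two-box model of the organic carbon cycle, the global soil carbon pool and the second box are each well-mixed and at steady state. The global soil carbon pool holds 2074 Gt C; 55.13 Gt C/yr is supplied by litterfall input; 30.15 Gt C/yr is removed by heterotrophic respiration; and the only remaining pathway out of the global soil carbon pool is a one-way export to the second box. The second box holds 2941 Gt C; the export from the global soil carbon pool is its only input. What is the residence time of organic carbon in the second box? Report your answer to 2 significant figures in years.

120 yr

Balance the global soil carbon pool: ΣF_in = 55.130 Gt C/yr.
Export to the second box = ΣF_in − (30.15) = 24.980 Gt C/yr.
At steady state the output of the second box equals its input, 24.980 Gt C/yr.
τ = M / F = 2941 / 24.980 = 117.7 yr.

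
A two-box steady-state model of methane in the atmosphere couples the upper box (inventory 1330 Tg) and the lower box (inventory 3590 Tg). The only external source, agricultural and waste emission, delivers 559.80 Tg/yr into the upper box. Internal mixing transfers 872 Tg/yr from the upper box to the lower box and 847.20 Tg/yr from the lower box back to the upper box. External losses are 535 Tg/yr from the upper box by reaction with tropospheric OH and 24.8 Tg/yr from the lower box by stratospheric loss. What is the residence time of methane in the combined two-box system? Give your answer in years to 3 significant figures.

8.79 yr

For the system as a whole, the A↔B exchange is internal and contributes nothing to the throughput; only the external sinks remove mass.
M_total = 1330 + 3590 = 4920.0 Tg.
ΣF_external_out = 535 + 24.8 = 559.80 Tg/yr.
τ = M_total / ΣF_ext = 4920.0 / 559.80 = 8.789 yr.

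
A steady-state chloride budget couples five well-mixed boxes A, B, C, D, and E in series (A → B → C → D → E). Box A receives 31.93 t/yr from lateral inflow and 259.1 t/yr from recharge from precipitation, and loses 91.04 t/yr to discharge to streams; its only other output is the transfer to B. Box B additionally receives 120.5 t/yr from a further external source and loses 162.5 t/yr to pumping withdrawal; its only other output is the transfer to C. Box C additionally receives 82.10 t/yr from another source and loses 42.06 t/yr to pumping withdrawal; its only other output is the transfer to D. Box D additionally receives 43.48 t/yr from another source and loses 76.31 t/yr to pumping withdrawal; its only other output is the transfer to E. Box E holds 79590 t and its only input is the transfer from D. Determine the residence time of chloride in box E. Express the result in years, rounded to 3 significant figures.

Box A: F(A→B) = (31.93 + 259.1) − 91.04 = 199.99 t/yr.
Box B: F(B→C) = (199.99 + 120.5) − 162.5 = 157.99 t/yr.
Box C: F(C→D) = (157.99 + 82.10) − 42.06 = 198.03 t/yr.
Box D: F(D→E) = (198.03 + 43.48) − 76.31 = 165.20 t/yr.
Box E throughput = its input = 165.20 t/yr; τ = 79590 / 165.20 = 481.8 yr.

482 yr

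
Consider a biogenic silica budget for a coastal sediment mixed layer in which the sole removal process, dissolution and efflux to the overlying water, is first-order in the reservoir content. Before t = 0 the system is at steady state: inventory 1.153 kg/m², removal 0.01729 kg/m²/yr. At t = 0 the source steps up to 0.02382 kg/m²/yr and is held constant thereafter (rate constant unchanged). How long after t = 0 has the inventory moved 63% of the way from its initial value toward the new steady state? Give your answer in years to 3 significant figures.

66.3 yr

τ = M₀/F₀ = 1.153/0.01729 = 66.69 yr.
The remaining gap fraction is e^(−t/τ); 63% covered ⇒ e^(−t/τ) = 0.370.
t = −τ ln(0.370) = 66.69 × 0.9943 = 66.30 yr.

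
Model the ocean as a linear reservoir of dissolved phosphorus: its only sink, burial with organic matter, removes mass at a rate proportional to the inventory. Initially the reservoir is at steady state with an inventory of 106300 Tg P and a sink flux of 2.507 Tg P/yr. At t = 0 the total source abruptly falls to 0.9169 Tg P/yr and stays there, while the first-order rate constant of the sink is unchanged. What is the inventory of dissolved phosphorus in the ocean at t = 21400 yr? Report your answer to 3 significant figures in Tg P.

79600 Tg P

The sink rate constant is k = F₀/M₀ = 2.507/106300 = 2.358×10^-5 yr⁻¹.
Solving dM/dt = F₁ − kM with M(0) = M₀ gives M(t) = F₁/k + (M₀ − F₁/k)·e^(−kt).
F₁/k = 0.9169/2.358×10^-5 = 38878 Tg P; kt = 2.358×10^-5 × 21400 = 0.5047, e^(−kt) = 0.6037.
M(21400) = 38878 + (106300 − 38878) × 0.6037 = 38878 + 40700 = 79580 Tg P.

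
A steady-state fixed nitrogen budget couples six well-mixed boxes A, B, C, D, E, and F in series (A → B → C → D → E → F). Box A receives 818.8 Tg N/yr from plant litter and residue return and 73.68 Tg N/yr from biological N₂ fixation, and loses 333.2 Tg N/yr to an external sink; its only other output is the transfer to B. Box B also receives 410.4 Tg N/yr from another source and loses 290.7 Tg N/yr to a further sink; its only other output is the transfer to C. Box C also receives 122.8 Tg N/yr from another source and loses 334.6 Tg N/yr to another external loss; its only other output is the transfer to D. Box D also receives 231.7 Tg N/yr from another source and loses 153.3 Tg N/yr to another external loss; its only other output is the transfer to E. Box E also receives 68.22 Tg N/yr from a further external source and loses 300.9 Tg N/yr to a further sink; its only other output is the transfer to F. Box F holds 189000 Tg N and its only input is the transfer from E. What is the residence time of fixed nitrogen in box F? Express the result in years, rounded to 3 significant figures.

Box A: F(A→B) = (818.8 + 73.68) − 333.2 = 559.28 Tg N/yr.
Box B: F(B→C) = (559.28 + 410.4) − 290.7 = 678.98 Tg N/yr.
Box C: F(C→D) = (678.98 + 122.8) − 334.6 = 467.18 Tg N/yr.
Box D: F(D→E) = (467.18 + 231.7) − 153.3 = 545.58 Tg N/yr.
Box E: F(E→F) = (545.58 + 68.22) − 300.9 = 312.90 Tg N/yr.
Box F throughput = its input = 312.90 Tg N/yr; τ = 189000 / 312.90 = 604.0 yr.

604 yr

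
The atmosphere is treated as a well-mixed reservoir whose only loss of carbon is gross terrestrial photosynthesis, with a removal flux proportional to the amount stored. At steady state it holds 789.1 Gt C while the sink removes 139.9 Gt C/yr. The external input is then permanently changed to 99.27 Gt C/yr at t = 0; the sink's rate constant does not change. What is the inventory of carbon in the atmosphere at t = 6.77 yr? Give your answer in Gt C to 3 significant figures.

τ = M₀/F₀ = 789.1/139.9 = 5.640 yr; rate constant k = 1/τ.
New steady state M_∞ = F₁/k = F₁·τ = 99.27 × 5.640 = 559.93 Gt C.
M(t) = M_∞ + (M₀ − M_∞)·e^(−t/τ); t/τ = 6.77/5.640 = 1.200, so e^(−t/τ) = 0.3011.
M(t) = 559.93 + 229.2 × 0.3011 = 628.94 Gt C.

629 Gt C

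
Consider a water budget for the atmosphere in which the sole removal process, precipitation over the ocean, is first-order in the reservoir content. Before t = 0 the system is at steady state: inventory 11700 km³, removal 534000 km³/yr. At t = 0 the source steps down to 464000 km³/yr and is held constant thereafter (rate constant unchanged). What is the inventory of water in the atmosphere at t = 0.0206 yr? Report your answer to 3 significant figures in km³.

10800 km³

Residence time τ = M₀/F₀ = 0.02191 yr. The eventual steady state is M_∞ = M₀·(F₁/F₀) = 11700 × 464000/534000 = 10166 km³.
The anomaly ΔM(t) = M(t) − M_∞ decays as ΔM₀·e^(−t/τ) with ΔM₀ = 11700 − 10166 = 1534 km³.
At t = 0.0206 yr, e^(−t/τ) = e^(−0.9402) = 0.3905, so ΔM = 599.0 km³ and M = 10166 + 599.0 = 10765 km³.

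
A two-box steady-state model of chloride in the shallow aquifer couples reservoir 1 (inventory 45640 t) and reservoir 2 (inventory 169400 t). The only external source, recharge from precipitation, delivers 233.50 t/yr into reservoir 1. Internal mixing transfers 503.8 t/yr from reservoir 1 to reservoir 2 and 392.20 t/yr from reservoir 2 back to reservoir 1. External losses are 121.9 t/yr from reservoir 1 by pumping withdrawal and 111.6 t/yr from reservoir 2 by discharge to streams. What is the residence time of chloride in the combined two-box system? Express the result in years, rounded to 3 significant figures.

For the system as a whole, the A↔B exchange is internal and contributes nothing to the throughput; only the external sinks remove mass.
M_total = 45640 + 169400 = 215040 t.
ΣF_external_out = 121.9 + 111.6 = 233.50 t/yr.
τ = M_total / ΣF_ext = 215040 / 233.50 = 920.9 yr.

921 yr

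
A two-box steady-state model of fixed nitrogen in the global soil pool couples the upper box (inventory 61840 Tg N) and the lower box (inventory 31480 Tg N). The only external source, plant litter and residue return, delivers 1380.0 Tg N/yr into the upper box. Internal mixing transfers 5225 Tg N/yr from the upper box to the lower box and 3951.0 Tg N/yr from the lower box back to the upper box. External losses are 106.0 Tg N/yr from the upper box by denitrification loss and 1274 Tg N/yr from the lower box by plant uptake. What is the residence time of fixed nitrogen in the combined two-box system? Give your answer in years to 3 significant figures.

67.6 yr

Residence time in the combined system uses the total inventory and the total *external* removal — internal exchanges between the two boxes cancel.
M_total = 61840 + 31480 = 93320 Tg N.
ΣF_external_out = 106.0 + 1274 = 1380.0 Tg N/yr.
τ = M_total / ΣF_ext = 93320 / 1380.0 = 67.62 yr.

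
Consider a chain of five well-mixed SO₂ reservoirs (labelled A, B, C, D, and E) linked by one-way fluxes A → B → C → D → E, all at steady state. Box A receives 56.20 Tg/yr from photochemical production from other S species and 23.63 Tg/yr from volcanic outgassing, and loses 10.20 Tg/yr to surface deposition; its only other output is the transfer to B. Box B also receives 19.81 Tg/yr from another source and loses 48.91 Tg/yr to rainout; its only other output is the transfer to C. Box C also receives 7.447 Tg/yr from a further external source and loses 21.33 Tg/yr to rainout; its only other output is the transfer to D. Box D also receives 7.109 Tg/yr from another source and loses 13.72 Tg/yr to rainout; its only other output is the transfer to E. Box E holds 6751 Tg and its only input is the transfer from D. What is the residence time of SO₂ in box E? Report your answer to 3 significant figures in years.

Box A: F(A→B) = (56.20 + 23.63) − 10.20 = 69.630 Tg/yr.
Box B: F(B→C) = (69.630 + 19.81) − 48.91 = 40.530 Tg/yr.
Box C: F(C→D) = (40.530 + 7.447) − 21.33 = 26.647 Tg/yr.
Box D: F(D→E) = (26.647 + 7.109) − 13.72 = 20.036 Tg/yr.
Box E throughput = its input = 20.036 Tg/yr; τ = 6751 / 20.036 = 336.9 yr.

337 yr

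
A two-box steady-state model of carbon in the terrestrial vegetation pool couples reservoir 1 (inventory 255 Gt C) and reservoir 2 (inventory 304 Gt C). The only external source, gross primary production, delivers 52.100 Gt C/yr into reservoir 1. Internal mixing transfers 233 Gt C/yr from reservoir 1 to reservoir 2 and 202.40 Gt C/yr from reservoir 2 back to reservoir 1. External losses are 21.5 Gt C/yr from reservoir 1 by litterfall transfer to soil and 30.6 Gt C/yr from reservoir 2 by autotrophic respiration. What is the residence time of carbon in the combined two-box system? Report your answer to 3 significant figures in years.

Residence time in the combined system uses the total inventory and the total *external* removal — internal exchanges between the two boxes cancel.
M_total = 255 + 304 = 559.00 Gt C.
ΣF_external_out = 21.5 + 30.6 = 52.100 Gt C/yr.
τ = M_total / ΣF_ext = 559.00 / 52.100 = 10.73 yr.

10.7 yr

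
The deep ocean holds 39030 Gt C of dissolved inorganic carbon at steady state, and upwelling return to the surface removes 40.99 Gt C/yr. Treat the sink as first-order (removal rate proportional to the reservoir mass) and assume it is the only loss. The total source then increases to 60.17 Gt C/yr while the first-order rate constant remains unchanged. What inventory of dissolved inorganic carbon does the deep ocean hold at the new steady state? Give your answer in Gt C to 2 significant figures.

Rate constant k = F/M = 40.99 / 39030 = 0.001050 yr⁻¹.
At the new steady state, source = k·M_new ⇒ M_new = 60.17 / 0.001050 = 57290 Gt C.
(Equivalently M_new = M × F_new/F_old = 39030 × 60.17/40.99.)

57000 Gt C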